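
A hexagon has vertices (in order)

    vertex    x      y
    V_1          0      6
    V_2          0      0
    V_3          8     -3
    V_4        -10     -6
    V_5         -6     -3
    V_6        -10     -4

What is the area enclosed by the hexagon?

Apply Gauss's area formula: 2A = Σ (x_i·y_{i+1} − x_{i+1}·y_i), indices taken mod 6.
V_1→V_2: (0)(0) − (0)(6) = 0
V_2→V_3: (0)(-3) − (8)(0) = 0
V_3→V_4: (8)(-6) − (-10)(-3) = -78
V_4→V_5: (-10)(-3) − (-6)(-6) = -6
V_5→V_6: (-6)(-4) − (-10)(-3) = -6
V_6→V_1: (-10)(6) − (0)(-4) = -60
Σ = -150
Area = |Σ|/2 = 75.

75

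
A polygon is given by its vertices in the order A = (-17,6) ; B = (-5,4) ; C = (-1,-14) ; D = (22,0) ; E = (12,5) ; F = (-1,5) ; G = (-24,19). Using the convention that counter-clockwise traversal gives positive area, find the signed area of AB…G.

399.5

Cross-terms: -38, 74, 308, 110, 65, 101, 179  ⇒  Σ = 799
Signed area = Σ/2 = 399.5 (positive ⇒ counter-clockwise traversal).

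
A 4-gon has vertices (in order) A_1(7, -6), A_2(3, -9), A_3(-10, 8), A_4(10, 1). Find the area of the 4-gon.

134

Apply the shoelace (surveyor's) formula: 2A = Σ (x_i·y_{i+1} − x_{i+1}·y_i), indices taken mod 4.
Σ = (-45) + (-66) + (-90) + (-67) = -268
Area = |Σ|/2 = 134.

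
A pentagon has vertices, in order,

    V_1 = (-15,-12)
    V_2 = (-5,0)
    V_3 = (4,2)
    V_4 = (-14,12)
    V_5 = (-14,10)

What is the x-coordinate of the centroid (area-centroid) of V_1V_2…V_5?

Apply Gauss's area formula. First the cross-terms c_i = x_i·y_{i+1} − x_{i+1}·y_i:
  -60, -10, 76, 28, 318  ⇒  2A = 352, A = 176.
Then Σ (x_i + x_{i+1})·c_i = -9556, so x̄ = -9556 / (6·176) = -2389/264.

-2389/264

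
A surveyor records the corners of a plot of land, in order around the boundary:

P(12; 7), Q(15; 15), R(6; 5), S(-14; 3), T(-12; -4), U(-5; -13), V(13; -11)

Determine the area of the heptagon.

411.5

Apply the shoelace formula: 2A = Σ (x_i·y_{i+1} − x_{i+1}·y_i), indices taken mod 7.
Σ = (75) + (-15) + (88) + (92) + (136) + (224) + (223) = 823
Area = |Σ|/2 = 411.5.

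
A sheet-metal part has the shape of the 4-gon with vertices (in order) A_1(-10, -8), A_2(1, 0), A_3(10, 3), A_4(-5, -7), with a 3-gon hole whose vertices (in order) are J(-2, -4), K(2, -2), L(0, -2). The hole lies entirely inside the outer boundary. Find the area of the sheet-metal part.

Outer boundary:
Apply the shoelace (surveyor's) formula: 2A = Σ (x_i·y_{i+1} − x_{i+1}·y_i), indices taken mod 4.
Σ = (8) + (3) + (-55) + (-30) = -74
Area = |Σ|/2 = 37.
Hole:
J→K: (-2)(-2) − (2)(-4) = 12
K→L: (2)(-2) − (0)(-2) = -4
L→J: (0)(-4) − (-2)(-2) = -4
Σ = 4
Area = |Σ|/2 = 2.
Net area = 37 − 2 = 35.

35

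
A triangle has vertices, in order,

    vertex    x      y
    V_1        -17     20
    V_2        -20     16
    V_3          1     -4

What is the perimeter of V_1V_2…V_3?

64

|V_1V_2| = √((-3)² + (-4)²) = √25 = 5
|V_2V_3| = √((21)² + (-20)²) = √841 = 29
|V_3V_1| = √((-18)² + (24)²) = √900 = 30
Perimeter = 5 + 29 + 30 = 64.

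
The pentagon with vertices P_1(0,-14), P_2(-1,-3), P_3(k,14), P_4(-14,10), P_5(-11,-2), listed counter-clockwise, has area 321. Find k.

Write out the shoelace sum; only the two edges meeting at P_3 involve k:
2·Area = [((-1)·14 − k·(-3)) + (k·10 − (-14)·14)] + 278
       = 13·k + 460 = 642
⇒ k = 14.

14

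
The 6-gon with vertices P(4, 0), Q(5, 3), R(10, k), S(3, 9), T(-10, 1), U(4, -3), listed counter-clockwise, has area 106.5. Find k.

The doubled signed area Σ (x_i y_{i+1} − x_{i+1} y_i) is linear in k.
With k=0 it equals 203; the coefficient of k is 2 (from the two edges through R).
So 2·k + 203 = 2·106.5 = 213 ⇒ k = 5.

5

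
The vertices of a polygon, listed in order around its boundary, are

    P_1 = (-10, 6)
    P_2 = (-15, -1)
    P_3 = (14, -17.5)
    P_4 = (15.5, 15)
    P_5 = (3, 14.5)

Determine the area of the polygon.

Σ = (100) + (276.5) + (481.25) + (179.75) + (163) = 1200.5
Area = |Σ|/2 = 600.25.

600.25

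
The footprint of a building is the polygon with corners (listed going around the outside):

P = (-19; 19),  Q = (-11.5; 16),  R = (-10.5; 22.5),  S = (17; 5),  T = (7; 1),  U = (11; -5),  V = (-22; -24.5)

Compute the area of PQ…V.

Apply Gauss's area formula: 2A = Σ (x_i·y_{i+1} − x_{i+1}·y_i), indices taken mod 7.
P→Q: (-19)(16) − (-11.5)(19) = -85.5
Q→R: (-11.5)(22.5) − (-10.5)(16) = -90.75
R→S: (-10.5)(5) − (17)(22.5) = -435
S→T: (17)(1) − (7)(5) = -18
T→U: (7)(-5) − (11)(1) = -46
U→V: (11)(-24.5) − (-22)(-5) = -379.5
V→P: (-22)(19) − (-19)(-24.5) = -883.5
Σ = -1938.25
Area = |Σ|/2 = 969.125.

969.125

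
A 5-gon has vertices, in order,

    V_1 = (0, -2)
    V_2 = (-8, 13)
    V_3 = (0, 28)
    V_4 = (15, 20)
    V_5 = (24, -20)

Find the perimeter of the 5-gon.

122

|V_1V_2| = √((-8)² + (15)²) = √289 = 17
|V_2V_3| = √((8)² + (15)²) = √289 = 17
|V_3V_4| = √((15)² + (-8)²) = √289 = 17
|V_4V_5| = √((9)² + (-40)²) = √1681 = 41
|V_5V_1| = √((-24)² + (18)²) = √900 = 30
Perimeter = 17 + 17 + 17 + 41 + 30 = 122.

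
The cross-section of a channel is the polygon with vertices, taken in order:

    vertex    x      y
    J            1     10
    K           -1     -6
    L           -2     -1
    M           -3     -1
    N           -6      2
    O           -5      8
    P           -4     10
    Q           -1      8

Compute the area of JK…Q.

Apply the shoelace (surveyor's) formula: 2A = Σ (x_i·y_{i+1} − x_{i+1}·y_i), indices taken mod 8.
Σ = (4) + (-11) + (-1) + (-12) + (-38) + (-18) + (-22) + (-18) = -116
Area = |Σ|/2 = 58.

58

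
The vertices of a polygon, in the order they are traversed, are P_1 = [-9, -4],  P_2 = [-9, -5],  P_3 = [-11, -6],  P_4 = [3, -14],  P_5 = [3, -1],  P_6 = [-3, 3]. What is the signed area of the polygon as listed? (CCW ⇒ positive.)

132

P_1→P_2: (-9)(-5) − (-9)(-4) = 9
P_2→P_3: (-9)(-6) − (-11)(-5) = -1
P_3→P_4: (-11)(-14) − (3)(-6) = 172
P_4→P_5: (3)(-1) − (3)(-14) = 39
P_5→P_6: (3)(3) − (-3)(-1) = 6
P_6→P_1: (-3)(-4) − (-9)(3) = 39
Σ = 264
Signed area = Σ/2 = 132 (positive ⇒ counter-clockwise traversal).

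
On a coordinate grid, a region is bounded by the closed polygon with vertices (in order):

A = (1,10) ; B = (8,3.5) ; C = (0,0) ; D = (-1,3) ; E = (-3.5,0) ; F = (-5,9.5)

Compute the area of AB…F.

79.375

Apply the surveyor's formula: 2A = Σ (x_i·y_{i+1} − x_{i+1}·y_i), indices taken mod 6.
A→B: (1)(3.5) − (8)(10) = -76.5
B→C: (8)(0) − (0)(3.5) = 0
C→D: (0)(3) − (-1)(0) = 0
D→E: (-1)(0) − (-3.5)(3) = 10.5
E→F: (-3.5)(9.5) − (-5)(0) = -33.25
F→A: (-5)(10) − (1)(9.5) = -59.5
Σ = -158.75
Area = |Σ|/2 = 79.375.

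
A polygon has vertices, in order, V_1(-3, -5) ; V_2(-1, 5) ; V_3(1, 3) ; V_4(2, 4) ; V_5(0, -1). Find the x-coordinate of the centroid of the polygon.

Apply the surveyor's formula. First the cross-terms c_i = x_i·y_{i+1} − x_{i+1}·y_i:
  -20, -8, -2, -2, -3  ⇒  2A = -35, A = -17.5.
Then Σ (x_i + x_{i+1})·c_i = 79, so x̄ = 79 / (6·(-17.5)) = -79/105.

-79/105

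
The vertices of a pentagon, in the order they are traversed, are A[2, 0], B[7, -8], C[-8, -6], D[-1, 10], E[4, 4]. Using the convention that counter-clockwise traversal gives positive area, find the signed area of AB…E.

Cross-terms: -16, -106, -86, -44, -8  ⇒  Σ = -260
Signed area = Σ/2 = -130 (negative ⇒ clockwise traversal).

-130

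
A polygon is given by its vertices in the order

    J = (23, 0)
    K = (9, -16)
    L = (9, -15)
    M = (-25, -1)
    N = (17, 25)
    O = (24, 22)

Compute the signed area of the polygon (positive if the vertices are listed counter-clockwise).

Apply the shoelace (surveyor's) formula: 2A = Σ (x_i·y_{i+1} − x_{i+1}·y_i), indices taken mod 6.
J→K: (23)(-16) − (9)(0) = -368
K→L: (9)(-15) − (9)(-16) = 9
L→M: (9)(-1) − (-25)(-15) = -384
M→N: (-25)(25) − (17)(-1) = -608
N→O: (17)(22) − (24)(25) = -226
O→J: (24)(0) − (23)(22) = -506
Σ = -2083
Signed area = Σ/2 = -1041.5 (negative ⇒ clockwise traversal).

-1041.5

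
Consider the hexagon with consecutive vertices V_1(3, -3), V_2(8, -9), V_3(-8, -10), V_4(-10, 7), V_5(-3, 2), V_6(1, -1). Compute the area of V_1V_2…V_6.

Apply the shoelace (surveyor's) formula: 2A = Σ (x_i·y_{i+1} − x_{i+1}·y_i), indices taken mod 6.
V_1→V_2: (3)(-9) − (8)(-3) = -3
V_2→V_3: (8)(-10) − (-8)(-9) = -152
V_3→V_4: (-8)(7) − (-10)(-10) = -156
V_4→V_5: (-10)(2) − (-3)(7) = 1
V_5→V_6: (-3)(-1) − (1)(2) = 1
V_6→V_1: (1)(-3) − (3)(-1) = 0
Σ = -309
Area = |Σ|/2 = 154.5.

154.5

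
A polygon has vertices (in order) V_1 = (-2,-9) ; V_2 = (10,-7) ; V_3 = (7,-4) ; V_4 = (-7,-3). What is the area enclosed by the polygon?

Apply the surveyor's formula: 2A = Σ (x_i·y_{i+1} − x_{i+1}·y_i), indices taken mod 4.
V_1→V_2: (-2)(-7) − (10)(-9) = 104
V_2→V_3: (10)(-4) − (7)(-7) = 9
V_3→V_4: (7)(-3) − (-7)(-4) = -49
V_4→V_1: (-7)(-9) − (-2)(-3) = 57
Σ = 121
Area = |Σ|/2 = 60.5.

60.5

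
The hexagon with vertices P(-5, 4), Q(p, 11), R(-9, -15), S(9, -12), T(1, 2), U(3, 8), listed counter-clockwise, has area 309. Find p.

The doubled signed area Σ (x_i y_{i+1} − x_{i+1} y_i) is linear in p.
With p=0 it equals 371; the coefficient of p is -19 (from the two edges through Q).
So -19·p + 371 = 2·309 = 618 ⇒ p = -13.

-13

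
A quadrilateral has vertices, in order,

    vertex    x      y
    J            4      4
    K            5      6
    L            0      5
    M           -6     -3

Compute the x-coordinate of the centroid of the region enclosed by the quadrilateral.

5/141

Apply the shoelace (surveyor's) formula. First the cross-terms c_i = x_i·y_{i+1} − x_{i+1}·y_i:
  4, 25, 30, -12  ⇒  2A = 47, A = 23.5.
Then Σ (x_i + x_{i+1})·c_i = 5, so x̄ = 5 / (6·23.5) = 5/141.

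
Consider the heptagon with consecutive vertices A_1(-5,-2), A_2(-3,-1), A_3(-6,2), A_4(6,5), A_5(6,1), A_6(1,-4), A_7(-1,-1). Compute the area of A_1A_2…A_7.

Σ = (-1) + (-12) + (-42) + (-24) + (-25) + (-5) + (-3) = -112
Area = |Σ|/2 = 56.

56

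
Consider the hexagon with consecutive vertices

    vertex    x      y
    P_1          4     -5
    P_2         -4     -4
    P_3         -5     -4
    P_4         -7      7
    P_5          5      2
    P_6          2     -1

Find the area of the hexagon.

83.5

Apply the surveyor's formula: 2A = Σ (x_i·y_{i+1} − x_{i+1}·y_i), indices taken mod 6.
P_1→P_2: (4)(-4) − (-4)(-5) = -36
P_2→P_3: (-4)(-4) − (-5)(-4) = -4
P_3→P_4: (-5)(7) − (-7)(-4) = -63
P_4→P_5: (-7)(2) − (5)(7) = -49
P_5→P_6: (5)(-1) − (2)(2) = -9
P_6→P_1: (2)(-5) − (4)(-1) = -6
Σ = -167
Area = |Σ|/2 = 83.5.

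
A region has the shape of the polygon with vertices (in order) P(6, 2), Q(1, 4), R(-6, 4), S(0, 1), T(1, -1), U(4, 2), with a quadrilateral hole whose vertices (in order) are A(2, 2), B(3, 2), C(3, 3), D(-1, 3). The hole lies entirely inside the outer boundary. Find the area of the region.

Outer boundary:
Apply the surveyor's formula: 2A = Σ (x_i·y_{i+1} − x_{i+1}·y_i), indices taken mod 6.
Σ = (22) + (28) + (-6) + (-1) + (6) + (-4) = 45
Area = |Σ|/2 = 22.5.
Hole:
Σ = (-2) + (3) + (12) + (-8) = 5
Area = |Σ|/2 = 2.5.
Net area = 22.5 − 2.5 = 20.

20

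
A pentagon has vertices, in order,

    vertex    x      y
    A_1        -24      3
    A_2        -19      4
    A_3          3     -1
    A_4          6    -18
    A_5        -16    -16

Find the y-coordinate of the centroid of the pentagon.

Apply the shoelace (surveyor's) formula. First the cross-terms c_i = x_i·y_{i+1} − x_{i+1}·y_i:
  -39, 7, -48, -384, -432  ⇒  2A = -896, A = -448.
Then Σ (y_i + y_{i+1})·c_i = 19332, so ȳ = 19332 / (6·(-448)) = -1611/224.

-1611/224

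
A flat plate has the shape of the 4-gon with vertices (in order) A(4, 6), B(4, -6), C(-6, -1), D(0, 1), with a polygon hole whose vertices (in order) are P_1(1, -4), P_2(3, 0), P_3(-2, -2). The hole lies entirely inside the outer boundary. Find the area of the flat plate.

Outer boundary:
Cross-terms: -48, -40, -6, -4  ⇒  Σ = -98
Area = |Σ|/2 = 49.
Hole:
Apply the shoelace formula: 2A = Σ (x_i·y_{i+1} − x_{i+1}·y_i), indices taken mod 3.
Σ = (12) + (-6) + (10) = 16
Area = |Σ|/2 = 8.
Net area = 49 − 8 = 41.

41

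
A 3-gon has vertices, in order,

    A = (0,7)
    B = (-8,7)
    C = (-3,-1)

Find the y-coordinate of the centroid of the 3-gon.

13/3

Apply the shoelace formula. First the cross-terms c_i = x_i·y_{i+1} − x_{i+1}·y_i:
  56, 29, -21  ⇒  2A = 64, A = 32.
Then Σ (y_i + y_{i+1})·c_i = 832, so ȳ = 832 / (6·32) = 13/3.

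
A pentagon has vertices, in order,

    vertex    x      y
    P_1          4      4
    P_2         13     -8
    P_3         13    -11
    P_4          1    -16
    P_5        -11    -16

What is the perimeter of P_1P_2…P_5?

68

|P_1P_2| = √((9)² + (-12)²) = √225 = 15
|P_2P_3| = √((0)² + (-3)²) = √9 = 3
|P_3P_4| = √((-12)² + (-5)²) = √169 = 13
|P_4P_5| = √((-12)² + (0)²) = √144 = 12
|P_5P_1| = √((15)² + (20)²) = √625 = 25
Perimeter = 15 + 3 + 13 + 12 + 25 = 68.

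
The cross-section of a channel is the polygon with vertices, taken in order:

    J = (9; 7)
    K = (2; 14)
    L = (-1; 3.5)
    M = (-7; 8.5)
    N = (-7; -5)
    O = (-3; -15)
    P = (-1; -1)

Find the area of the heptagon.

161.75

Apply Gauss's area formula: 2A = Σ (x_i·y_{i+1} − x_{i+1}·y_i), indices taken mod 7.
Σ = (112) + (21) + (16) + (94.5) + (90) + (-12) + (2) = 323.5
Area = |Σ|/2 = 161.75.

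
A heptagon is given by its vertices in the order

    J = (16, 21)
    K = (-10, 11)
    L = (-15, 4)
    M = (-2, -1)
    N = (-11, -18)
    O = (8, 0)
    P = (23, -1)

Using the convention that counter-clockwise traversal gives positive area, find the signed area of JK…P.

J→K: (16)(11) − (-10)(21) = 386
K→L: (-10)(4) − (-15)(11) = 125
L→M: (-15)(-1) − (-2)(4) = 23
M→N: (-2)(-18) − (-11)(-1) = 25
N→O: (-11)(0) − (8)(-18) = 144
O→P: (8)(-1) − (23)(0) = -8
P→J: (23)(21) − (16)(-1) = 499
Σ = 1194
Signed area = Σ/2 = 597 (positive ⇒ counter-clockwise traversal).

597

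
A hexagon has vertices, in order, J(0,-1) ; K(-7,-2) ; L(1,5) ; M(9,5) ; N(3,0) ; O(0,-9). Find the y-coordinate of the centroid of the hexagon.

Apply the shoelace (surveyor's) formula. First the cross-terms c_i = x_i·y_{i+1} − x_{i+1}·y_i:
  -7, -33, -40, -15, -27, 0  ⇒  2A = -122, A = -61.
Then Σ (y_i + y_{i+1})·c_i = -310, so ȳ = -310 / (6·(-61)) = 155/183.

155/183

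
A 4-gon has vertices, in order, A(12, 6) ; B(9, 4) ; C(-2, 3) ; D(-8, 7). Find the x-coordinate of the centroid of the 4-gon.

Apply Gauss's area formula. First the cross-terms c_i = x_i·y_{i+1} − x_{i+1}·y_i:
  -6, 35, 10, -132  ⇒  2A = -93, A = -46.5.
Then Σ (x_i + x_{i+1})·c_i = -509, so x̄ = -509 / (6·(-46.5)) = 509/279.

509/279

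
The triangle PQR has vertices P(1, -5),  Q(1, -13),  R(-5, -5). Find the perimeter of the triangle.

24

|PQ| = √((0)² + (-8)²) = √64 = 8
|QR| = √((-6)² + (8)²) = √100 = 10
|RP| = √((6)² + (0)²) = √36 = 6
Perimeter = 8 + 10 + 6 = 24.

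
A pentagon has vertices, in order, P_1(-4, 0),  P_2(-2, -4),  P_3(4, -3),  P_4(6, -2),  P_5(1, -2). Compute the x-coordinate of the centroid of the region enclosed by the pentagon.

1/45

Apply the surveyor's formula. First the cross-terms c_i = x_i·y_{i+1} − x_{i+1}·y_i:
  16, 22, 10, -10, -8  ⇒  2A = 30, A = 15.
Then Σ (x_i + x_{i+1})·c_i = 2, so x̄ = 2 / (6·15) = 1/45.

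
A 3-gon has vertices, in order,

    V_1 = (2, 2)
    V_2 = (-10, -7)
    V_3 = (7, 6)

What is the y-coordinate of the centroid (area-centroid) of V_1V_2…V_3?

Apply Gauss's area formula. First the cross-terms c_i = x_i·y_{i+1} − x_{i+1}·y_i:
  6, -11, 2  ⇒  2A = -3, A = -1.5.
Then Σ (y_i + y_{i+1})·c_i = -3, so ȳ = -3 / (6·(-1.5)) = 1/3.

1/3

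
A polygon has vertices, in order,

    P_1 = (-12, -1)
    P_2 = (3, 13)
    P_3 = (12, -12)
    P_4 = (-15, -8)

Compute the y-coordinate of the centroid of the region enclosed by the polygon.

Apply the shoelace formula. First the cross-terms c_i = x_i·y_{i+1} − x_{i+1}·y_i:
  -153, -192, -276, -81  ⇒  2A = -702, A = -351.
Then Σ (y_i + y_{i+1})·c_i = 4221, so ȳ = 4221 / (6·(-351)) = -469/234.

-469/234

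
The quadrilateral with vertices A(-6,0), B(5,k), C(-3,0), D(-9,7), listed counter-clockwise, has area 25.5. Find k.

The doubled signed area Σ (x_i y_{i+1} − x_{i+1} y_i) is linear in k.
With k=0 it equals 21; the coefficient of k is -3 (from the two edges through B).
So -3·k + 21 = 2·25.5 = 51 ⇒ k = -10.

-10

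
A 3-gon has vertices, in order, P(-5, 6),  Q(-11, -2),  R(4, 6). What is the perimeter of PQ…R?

|PQ| = √((-6)² + (-8)²) = √100 = 10
|QR| = √((15)² + (8)²) = √289 = 17
|RP| = √((-9)² + (0)²) = √81 = 9
Perimeter = 10 + 17 + 9 = 36.

36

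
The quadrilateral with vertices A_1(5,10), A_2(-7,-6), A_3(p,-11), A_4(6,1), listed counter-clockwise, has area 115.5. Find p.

The doubled signed area Σ (x_i y_{i+1} − x_{i+1} y_i) is linear in p.
With p=0 it equals 238; the coefficient of p is 7 (from the two edges through A_3).
So 7·p + 238 = 2·115.5 = 231 ⇒ p = -1.

-1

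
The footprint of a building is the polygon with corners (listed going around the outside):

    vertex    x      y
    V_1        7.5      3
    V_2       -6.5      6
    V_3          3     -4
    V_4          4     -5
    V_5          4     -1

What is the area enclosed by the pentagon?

Apply the shoelace formula: 2A = Σ (x_i·y_{i+1} − x_{i+1}·y_i), indices taken mod 5.
Σ = (64.5) + (8) + (1) + (16) + (19.5) = 109
Area = |Σ|/2 = 54.5.

54.5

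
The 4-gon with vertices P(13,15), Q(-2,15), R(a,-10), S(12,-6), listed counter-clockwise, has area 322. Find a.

Write out the shoelace sum; only the two edges meeting at R involve a:
2·Area = [((-2)·(-10) − a·15) + (a·(-6) − 12·(-10))] + 483
       = -21·a + 623 = 644
⇒ a = -1.

-1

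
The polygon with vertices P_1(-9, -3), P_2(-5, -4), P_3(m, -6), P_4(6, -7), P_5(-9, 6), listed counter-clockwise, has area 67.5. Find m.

2

The doubled signed area Σ (x_i y_{i+1} − x_{i+1} y_i) is linear in m.
With m=0 it equals 141; the coefficient of m is -3 (from the two edges through P_3).
So -3·m + 141 = 2·67.5 = 135 ⇒ m = 2.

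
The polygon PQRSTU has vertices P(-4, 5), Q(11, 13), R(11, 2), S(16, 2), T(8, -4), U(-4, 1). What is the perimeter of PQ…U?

60

|PQ| = √((15)² + (8)²) = √289 = 17
|QR| = √((0)² + (-11)²) = √121 = 11
|RS| = √((5)² + (0)²) = √25 = 5
|ST| = √((-8)² + (-6)²) = √100 = 10
|TU| = √((-12)² + (5)²) = √169 = 13
|UP| = √((0)² + (4)²) = √16 = 4
Perimeter = 17 + 11 + 5 + 10 + 13 + 4 = 60.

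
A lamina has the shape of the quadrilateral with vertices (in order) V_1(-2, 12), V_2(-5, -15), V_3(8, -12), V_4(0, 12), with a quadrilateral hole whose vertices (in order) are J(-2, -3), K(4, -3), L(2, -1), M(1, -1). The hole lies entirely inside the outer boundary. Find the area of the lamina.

188

Outer boundary:
Apply the shoelace (surveyor's) formula: 2A = Σ (x_i·y_{i+1} − x_{i+1}·y_i), indices taken mod 4.
Σ = (90) + (180) + (96) + (24) = 390
Area = |Σ|/2 = 195.
Hole:
Apply the surveyor's formula: 2A = Σ (x_i·y_{i+1} − x_{i+1}·y_i), indices taken mod 4.
Σ = (18) + (2) + (-1) + (-5) = 14
Area = |Σ|/2 = 7.
Net area = 195 − 7 = 188.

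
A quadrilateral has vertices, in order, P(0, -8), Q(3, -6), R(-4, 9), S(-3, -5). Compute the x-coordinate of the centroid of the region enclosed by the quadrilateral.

Apply the surveyor's formula. First the cross-terms c_i = x_i·y_{i+1} − x_{i+1}·y_i:
  24, 3, 47, 24  ⇒  2A = 98, A = 49.
Then Σ (x_i + x_{i+1})·c_i = -332, so x̄ = -332 / (6·49) = -166/147.

-166/147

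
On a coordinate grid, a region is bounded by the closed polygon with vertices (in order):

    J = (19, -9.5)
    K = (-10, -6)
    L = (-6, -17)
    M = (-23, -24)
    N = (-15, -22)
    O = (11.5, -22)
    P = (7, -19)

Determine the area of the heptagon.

318.5

Cross-terms: -209, 134, -247, 146, 583, -64.5, 294.5  ⇒  Σ = 637
Area = |Σ|/2 = 318.5.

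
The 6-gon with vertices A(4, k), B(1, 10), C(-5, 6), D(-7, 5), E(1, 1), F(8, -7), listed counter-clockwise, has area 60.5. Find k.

1

Write out the shoelace sum; only the two edges meeting at A involve k:
2·Area = [(8·k − 4·(-7)) + (4·10 − 1·k)] + 46
       = 7·k + 114 = 121
⇒ k = 1.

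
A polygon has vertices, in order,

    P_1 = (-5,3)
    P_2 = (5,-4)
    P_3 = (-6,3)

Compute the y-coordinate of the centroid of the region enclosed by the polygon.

2/3

Apply Gauss's area formula. First the cross-terms c_i = x_i·y_{i+1} − x_{i+1}·y_i:
  5, -9, -3  ⇒  2A = -7, A = -3.5.
Then Σ (y_i + y_{i+1})·c_i = -14, so ȳ = -14 / (6·(-3.5)) = 2/3.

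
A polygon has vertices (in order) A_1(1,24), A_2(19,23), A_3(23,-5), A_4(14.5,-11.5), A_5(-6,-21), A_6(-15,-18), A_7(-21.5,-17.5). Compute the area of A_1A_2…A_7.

Apply the shoelace (surveyor's) formula: 2A = Σ (x_i·y_{i+1} − x_{i+1}·y_i), indices taken mod 7.
Cross-terms: -433, -624, -192, -373.5, -207, -124.5, -498.5  ⇒  Σ = -2452.5
Area = |Σ|/2 = 1226.25.

1226.25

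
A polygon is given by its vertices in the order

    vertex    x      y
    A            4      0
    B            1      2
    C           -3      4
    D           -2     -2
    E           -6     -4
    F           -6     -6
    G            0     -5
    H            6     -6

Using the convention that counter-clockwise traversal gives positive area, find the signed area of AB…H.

Apply the shoelace (surveyor's) formula: 2A = Σ (x_i·y_{i+1} − x_{i+1}·y_i), indices taken mod 8.
Σ = (8) + (10) + (14) + (-4) + (12) + (30) + (30) + (24) = 124
Signed area = Σ/2 = 62 (positive ⇒ counter-clockwise traversal).

62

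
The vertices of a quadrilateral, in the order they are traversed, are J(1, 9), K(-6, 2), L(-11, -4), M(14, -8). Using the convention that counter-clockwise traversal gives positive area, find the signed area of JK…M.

Apply Gauss's area formula: 2A = Σ (x_i·y_{i+1} − x_{i+1}·y_i), indices taken mod 4.
J→K: (1)(2) − (-6)(9) = 56
K→L: (-6)(-4) − (-11)(2) = 46
L→M: (-11)(-8) − (14)(-4) = 144
M→J: (14)(9) − (1)(-8) = 134
Σ = 380
Signed area = Σ/2 = 190 (positive ⇒ counter-clockwise traversal).

190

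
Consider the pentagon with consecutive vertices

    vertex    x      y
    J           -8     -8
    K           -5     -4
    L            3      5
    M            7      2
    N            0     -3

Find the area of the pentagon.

47.5

J→K: (-8)(-4) − (-5)(-8) = -8
K→L: (-5)(5) − (3)(-4) = -13
L→M: (3)(2) − (7)(5) = -29
M→N: (7)(-3) − (0)(2) = -21
N→J: (0)(-8) − (-8)(-3) = -24
Σ = -95
Area = |Σ|/2 = 47.5.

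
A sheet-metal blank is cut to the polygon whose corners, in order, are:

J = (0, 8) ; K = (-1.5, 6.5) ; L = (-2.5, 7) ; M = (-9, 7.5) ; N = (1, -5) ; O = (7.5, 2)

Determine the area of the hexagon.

99.5

Σ = (12) + (5.75) + (44.25) + (37.5) + (39.5) + (60) = 199
Area = |Σ|/2 = 99.5.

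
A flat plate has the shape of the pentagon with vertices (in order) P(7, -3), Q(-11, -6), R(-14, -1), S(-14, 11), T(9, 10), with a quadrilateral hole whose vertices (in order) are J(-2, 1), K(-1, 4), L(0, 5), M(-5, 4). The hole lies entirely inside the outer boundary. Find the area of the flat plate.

318

Outer boundary:
Apply Gauss's area formula: 2A = Σ (x_i·y_{i+1} − x_{i+1}·y_i), indices taken mod 5.
Cross-terms: -75, -73, -168, -239, -97  ⇒  Σ = -652
Area = |Σ|/2 = 326.
Hole:
Apply the shoelace formula: 2A = Σ (x_i·y_{i+1} − x_{i+1}·y_i), indices taken mod 4.
J→K: (-2)(4) − (-1)(1) = -7
K→L: (-1)(5) − (0)(4) = -5
L→M: (0)(4) − (-5)(5) = 25
M→J: (-5)(1) − (-2)(4) = 3
Σ = 16
Area = |Σ|/2 = 8.
Net area = 326 − 8 = 318.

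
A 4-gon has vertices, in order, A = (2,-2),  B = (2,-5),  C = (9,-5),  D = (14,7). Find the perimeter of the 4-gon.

38

|AB| = √((0)² + (-3)²) = √9 = 3
|BC| = √((7)² + (0)²) = √49 = 7
|CD| = √((5)² + (12)²) = √169 = 13
|DA| = √((-12)² + (-9)²) = √225 = 15
Perimeter = 3 + 7 + 13 + 15 = 38.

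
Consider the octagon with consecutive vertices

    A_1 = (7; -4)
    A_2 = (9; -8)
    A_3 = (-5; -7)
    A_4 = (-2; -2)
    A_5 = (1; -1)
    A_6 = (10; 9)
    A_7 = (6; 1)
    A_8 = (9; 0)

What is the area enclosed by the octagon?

Apply the surveyor's formula: 2A = Σ (x_i·y_{i+1} − x_{i+1}·y_i), indices taken mod 8.
A_1→A_2: (7)(-8) − (9)(-4) = -20
A_2→A_3: (9)(-7) − (-5)(-8) = -103
A_3→A_4: (-5)(-2) − (-2)(-7) = -4
A_4→A_5: (-2)(-1) − (1)(-2) = 4
A_5→A_6: (1)(9) − (10)(-1) = 19
A_6→A_7: (10)(1) − (6)(9) = -44
A_7→A_8: (6)(0) − (9)(1) = -9
A_8→A_1: (9)(-4) − (7)(0) = -36
Σ = -193
Area = |Σ|/2 = 96.5.

96.5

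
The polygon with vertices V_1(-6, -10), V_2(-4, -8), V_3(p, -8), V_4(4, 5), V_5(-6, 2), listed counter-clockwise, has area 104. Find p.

Write out the shoelace sum; only the two edges meeting at V_3 involve p:
2·Area = [((-4)·(-8) − p·(-8)) + (p·5 − 4·(-8))] + 118
       = 13·p + 182 = 208
⇒ p = 2.

2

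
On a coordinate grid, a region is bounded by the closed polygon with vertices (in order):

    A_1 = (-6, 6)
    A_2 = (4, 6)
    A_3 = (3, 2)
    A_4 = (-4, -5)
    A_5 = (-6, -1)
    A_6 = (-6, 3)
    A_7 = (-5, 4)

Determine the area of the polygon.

Apply Gauss's area formula: 2A = Σ (x_i·y_{i+1} − x_{i+1}·y_i), indices taken mod 7.
Cross-terms: -60, -10, -7, -26, -24, -9, -6  ⇒  Σ = -142
Area = |Σ|/2 = 71.

71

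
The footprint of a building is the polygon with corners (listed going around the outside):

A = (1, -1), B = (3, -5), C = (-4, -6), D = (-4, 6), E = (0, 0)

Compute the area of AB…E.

Apply the surveyor's formula: 2A = Σ (x_i·y_{i+1} − x_{i+1}·y_i), indices taken mod 5.
Cross-terms: -2, -38, -48, 0, 0  ⇒  Σ = -88
Area = |Σ|/2 = 44.

44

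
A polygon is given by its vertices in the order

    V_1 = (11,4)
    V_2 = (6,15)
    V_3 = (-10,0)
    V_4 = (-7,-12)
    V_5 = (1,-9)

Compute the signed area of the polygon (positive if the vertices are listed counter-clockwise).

294.5

V_1→V_2: (11)(15) − (6)(4) = 141
V_2→V_3: (6)(0) − (-10)(15) = 150
V_3→V_4: (-10)(-12) − (-7)(0) = 120
V_4→V_5: (-7)(-9) − (1)(-12) = 75
V_5→V_1: (1)(4) − (11)(-9) = 103
Σ = 589
Signed area = Σ/2 = 294.5 (positive ⇒ counter-clockwise traversal).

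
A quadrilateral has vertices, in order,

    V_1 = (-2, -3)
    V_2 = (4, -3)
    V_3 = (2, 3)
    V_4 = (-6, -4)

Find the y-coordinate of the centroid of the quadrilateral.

-47/42

Apply Gauss's area formula. First the cross-terms c_i = x_i·y_{i+1} − x_{i+1}·y_i:
  18, 18, 10, 10  ⇒  2A = 56, A = 28.
Then Σ (y_i + y_{i+1})·c_i = -188, so ȳ = -188 / (6·28) = -47/42.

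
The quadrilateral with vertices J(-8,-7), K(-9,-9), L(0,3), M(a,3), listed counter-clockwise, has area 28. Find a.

-5

Write out the shoelace sum; only the two edges meeting at M involve a:
2·Area = [(0·3 − a·3) + (a·(-7) − (-8)·3)] + -18
       = -10·a + 6 = 56
⇒ a = -5.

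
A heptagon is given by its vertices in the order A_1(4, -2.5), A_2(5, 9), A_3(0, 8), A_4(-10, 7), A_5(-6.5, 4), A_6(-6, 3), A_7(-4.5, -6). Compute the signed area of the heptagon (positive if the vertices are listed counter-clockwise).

A_1→A_2: (4)(9) − (5)(-2.5) = 48.5
A_2→A_3: (5)(8) − (0)(9) = 40
A_3→A_4: (0)(7) − (-10)(8) = 80
A_4→A_5: (-10)(4) − (-6.5)(7) = 5.5
A_5→A_6: (-6.5)(3) − (-6)(4) = 4.5
A_6→A_7: (-6)(-6) − (-4.5)(3) = 49.5
A_7→A_1: (-4.5)(-2.5) − (4)(-6) = 35.25
Σ = 263.25
Signed area = Σ/2 = 131.625 (positive ⇒ counter-clockwise traversal).

131.625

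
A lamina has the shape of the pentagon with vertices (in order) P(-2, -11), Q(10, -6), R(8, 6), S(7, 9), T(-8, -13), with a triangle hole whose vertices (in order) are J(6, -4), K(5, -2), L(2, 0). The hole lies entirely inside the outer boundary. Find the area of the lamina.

149.5

Outer boundary:
Apply the shoelace (surveyor's) formula: 2A = Σ (x_i·y_{i+1} − x_{i+1}·y_i), indices taken mod 5.
P→Q: (-2)(-6) − (10)(-11) = 122
Q→R: (10)(6) − (8)(-6) = 108
R→S: (8)(9) − (7)(6) = 30
S→T: (7)(-13) − (-8)(9) = -19
T→P: (-8)(-11) − (-2)(-13) = 62
Σ = 303
Area = |Σ|/2 = 151.5.
Hole:
Apply the surveyor's formula: 2A = Σ (x_i·y_{i+1} − x_{i+1}·y_i), indices taken mod 3.
Σ = (8) + (4) + (-8) = 4
Area = |Σ|/2 = 2.
Net area = 151.5 − 2 = 149.5.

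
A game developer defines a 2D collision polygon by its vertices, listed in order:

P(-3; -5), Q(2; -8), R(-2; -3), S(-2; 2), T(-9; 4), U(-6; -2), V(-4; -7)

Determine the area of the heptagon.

43.5

Σ = (34) + (-22) + (-10) + (10) + (42) + (34) + (-1) = 87
Area = |Σ|/2 = 43.5.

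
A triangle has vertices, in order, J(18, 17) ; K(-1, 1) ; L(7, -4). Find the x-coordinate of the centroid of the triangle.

8

Apply the surveyor's formula. First the cross-terms c_i = x_i·y_{i+1} − x_{i+1}·y_i:
  35, -3, 191  ⇒  2A = 223, A = 111.5.
Then Σ (x_i + x_{i+1})·c_i = 5352, so x̄ = 5352 / (6·111.5) = 8.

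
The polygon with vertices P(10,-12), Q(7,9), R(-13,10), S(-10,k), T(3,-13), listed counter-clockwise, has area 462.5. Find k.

-15

Write out the shoelace sum; only the two edges meeting at S involve k:
2·Area = [((-13)·k − (-10)·10) + ((-10)·(-13) − 3·k)] + 455
       = -16·k + 685 = 925
⇒ k = -15.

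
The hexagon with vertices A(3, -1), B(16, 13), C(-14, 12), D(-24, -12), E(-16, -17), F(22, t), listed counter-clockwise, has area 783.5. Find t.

-6

Write out the shoelace sum; only the two edges meeting at F involve t:
2·Area = [((-16)·t − 22·(-17)) + (22·(-1) − 3·t)] + 1101
       = -19·t + 1453 = 1567
⇒ t = -6.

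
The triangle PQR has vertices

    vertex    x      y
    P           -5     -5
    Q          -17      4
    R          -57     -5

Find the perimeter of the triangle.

|PQ| = √((-12)² + (9)²) = √225 = 15
|QR| = √((-40)² + (-9)²) = √1681 = 41
|RP| = √((52)² + (0)²) = √2704 = 52
Perimeter = 15 + 41 + 52 = 108.

108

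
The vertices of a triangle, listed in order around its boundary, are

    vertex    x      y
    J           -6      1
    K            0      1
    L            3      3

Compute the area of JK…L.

6

Apply the shoelace formula: 2A = Σ (x_i·y_{i+1} − x_{i+1}·y_i), indices taken mod 3.
Cross-terms: -6, -3, 21  ⇒  Σ = 12
Area = |Σ|/2 = 6.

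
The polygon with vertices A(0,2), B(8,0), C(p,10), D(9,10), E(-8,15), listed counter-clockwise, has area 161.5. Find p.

15

Write out the shoelace sum; only the two edges meeting at C involve p:
2·Area = [(8·10 − p·0) + (p·10 − 9·10)] + 183
       = 10·p + 173 = 323
⇒ p = 15.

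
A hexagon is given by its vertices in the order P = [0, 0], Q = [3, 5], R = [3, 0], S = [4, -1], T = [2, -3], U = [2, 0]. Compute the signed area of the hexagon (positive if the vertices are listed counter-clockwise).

Apply Gauss's area formula: 2A = Σ (x_i·y_{i+1} − x_{i+1}·y_i), indices taken mod 6.
Σ = (0) + (-15) + (-3) + (-10) + (6) + (0) = -22
Signed area = Σ/2 = -11 (negative ⇒ clockwise traversal).

-11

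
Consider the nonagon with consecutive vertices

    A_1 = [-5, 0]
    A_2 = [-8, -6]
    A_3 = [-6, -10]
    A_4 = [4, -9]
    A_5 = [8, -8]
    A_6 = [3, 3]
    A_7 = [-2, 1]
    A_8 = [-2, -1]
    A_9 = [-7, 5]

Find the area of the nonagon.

Σ = (30) + (44) + (94) + (40) + (48) + (9) + (4) + (-17) + (25) = 277
Area = |Σ|/2 = 138.5.

138.5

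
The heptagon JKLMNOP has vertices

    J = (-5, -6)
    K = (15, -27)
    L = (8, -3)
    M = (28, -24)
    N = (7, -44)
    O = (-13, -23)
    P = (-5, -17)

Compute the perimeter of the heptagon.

|JK| = √((20)² + (-21)²) = √841 = 29
|KL| = √((-7)² + (24)²) = √625 = 25
|LM| = √((20)² + (-21)²) = √841 = 29
|MN| = √((-21)² + (-20)²) = √841 = 29
|NO| = √((-20)² + (21)²) = √841 = 29
|OP| = √((8)² + (6)²) = √100 = 10
|PJ| = √((0)² + (11)²) = √121 = 11
Perimeter = 29 + 25 + 29 + 29 + 29 + 10 + 11 = 162.

162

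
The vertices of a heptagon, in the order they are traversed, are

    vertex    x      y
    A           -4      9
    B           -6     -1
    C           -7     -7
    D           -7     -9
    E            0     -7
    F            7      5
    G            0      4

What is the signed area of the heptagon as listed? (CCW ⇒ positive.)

Apply the shoelace (surveyor's) formula: 2A = Σ (x_i·y_{i+1} − x_{i+1}·y_i), indices taken mod 7.
A→B: (-4)(-1) − (-6)(9) = 58
B→C: (-6)(-7) − (-7)(-1) = 35
C→D: (-7)(-9) − (-7)(-7) = 14
D→E: (-7)(-7) − (0)(-9) = 49
E→F: (0)(5) − (7)(-7) = 49
F→G: (7)(4) − (0)(5) = 28
G→A: (0)(9) − (-4)(4) = 16
Σ = 249
Signed area = Σ/2 = 124.5 (positive ⇒ counter-clockwise traversal).

124.5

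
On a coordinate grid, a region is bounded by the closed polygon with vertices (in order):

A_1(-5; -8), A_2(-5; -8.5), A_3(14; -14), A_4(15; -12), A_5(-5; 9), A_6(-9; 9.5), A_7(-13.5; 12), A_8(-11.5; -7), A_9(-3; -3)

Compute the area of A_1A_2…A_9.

Apply Gauss's area formula: 2A = Σ (x_i·y_{i+1} − x_{i+1}·y_i), indices taken mod 9.
Σ = (2.5) + (189) + (42) + (75) + (33.5) + (20.25) + (232.5) + (13.5) + (9) = 617.25
Area = |Σ|/2 = 308.625.

308.625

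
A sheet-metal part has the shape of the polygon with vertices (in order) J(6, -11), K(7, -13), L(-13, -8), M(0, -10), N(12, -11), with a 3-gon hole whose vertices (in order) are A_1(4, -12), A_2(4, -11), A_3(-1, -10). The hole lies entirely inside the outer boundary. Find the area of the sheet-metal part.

18.5

Outer boundary:
Σ = (-1) + (-225) + (130) + (120) + (-66) = -42
Area = |Σ|/2 = 21.
Hole:
Apply the shoelace (surveyor's) formula: 2A = Σ (x_i·y_{i+1} − x_{i+1}·y_i), indices taken mod 3.
Σ = (4) + (-51) + (52) = 5
Area = |Σ|/2 = 2.5.
Net area = 21 − 2.5 = 18.5.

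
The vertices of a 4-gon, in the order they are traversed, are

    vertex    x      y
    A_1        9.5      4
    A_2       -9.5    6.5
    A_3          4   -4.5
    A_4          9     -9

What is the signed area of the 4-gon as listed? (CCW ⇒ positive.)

121.25

Cross-terms: 99.75, 16.75, 4.5, 121.5  ⇒  Σ = 242.5
Signed area = Σ/2 = 121.25 (positive ⇒ counter-clockwise traversal).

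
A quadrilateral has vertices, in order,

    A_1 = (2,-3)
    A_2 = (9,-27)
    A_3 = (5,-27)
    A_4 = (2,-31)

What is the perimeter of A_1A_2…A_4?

|A_1A_2| = √((7)² + (-24)²) = √625 = 25
|A_2A_3| = √((-4)² + (0)²) = √16 = 4
|A_3A_4| = √((-3)² + (-4)²) = √25 = 5
|A_4A_1| = √((0)² + (28)²) = √784 = 28
Perimeter = 25 + 4 + 5 + 28 = 62.

62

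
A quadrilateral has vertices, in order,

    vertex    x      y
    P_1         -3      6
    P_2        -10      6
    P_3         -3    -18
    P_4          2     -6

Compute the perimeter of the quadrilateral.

|P_1P_2| = √((-7)² + (0)²) = √49 = 7
|P_2P_3| = √((7)² + (-24)²) = √625 = 25
|P_3P_4| = √((5)² + (12)²) = √169 = 13
|P_4P_1| = √((-5)² + (12)²) = √169 = 13
Perimeter = 7 + 25 + 13 + 13 = 58.

58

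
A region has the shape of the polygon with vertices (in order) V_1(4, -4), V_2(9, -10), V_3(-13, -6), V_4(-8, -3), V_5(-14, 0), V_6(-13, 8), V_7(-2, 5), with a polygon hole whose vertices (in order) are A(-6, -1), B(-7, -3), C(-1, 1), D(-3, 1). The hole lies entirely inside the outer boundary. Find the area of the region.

200

Outer boundary:
Cross-terms: -4, -184, -9, -42, -112, -49, -12  ⇒  Σ = -412
Area = |Σ|/2 = 206.
Hole:
Cross-terms: 11, -10, 2, 9  ⇒  Σ = 12
Area = |Σ|/2 = 6.
Net area = 206 − 6 = 200.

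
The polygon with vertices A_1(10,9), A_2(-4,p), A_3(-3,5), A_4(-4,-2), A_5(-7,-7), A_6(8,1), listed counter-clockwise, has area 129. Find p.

The doubled signed area Σ (x_i y_{i+1} − x_{i+1} y_i) is linear in p.
With p=0 it equals 167; the coefficient of p is 13 (from the two edges through A_2).
So 13·p + 167 = 2·129 = 258 ⇒ p = 7.

7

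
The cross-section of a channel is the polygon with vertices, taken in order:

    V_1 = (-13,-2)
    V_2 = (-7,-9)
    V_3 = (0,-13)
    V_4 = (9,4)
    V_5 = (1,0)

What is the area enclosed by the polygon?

Σ = (103) + (91) + (117) + (-4) + (-2) = 305
Area = |Σ|/2 = 152.5.

152.5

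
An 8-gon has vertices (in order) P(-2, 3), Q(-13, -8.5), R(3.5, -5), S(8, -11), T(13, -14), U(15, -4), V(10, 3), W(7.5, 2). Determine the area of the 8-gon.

Apply the shoelace (surveyor's) formula: 2A = Σ (x_i·y_{i+1} − x_{i+1}·y_i), indices taken mod 8.
P→Q: (-2)(-8.5) − (-13)(3) = 56
Q→R: (-13)(-5) − (3.5)(-8.5) = 94.75
R→S: (3.5)(-11) − (8)(-5) = 1.5
S→T: (8)(-14) − (13)(-11) = 31
T→U: (13)(-4) − (15)(-14) = 158
U→V: (15)(3) − (10)(-4) = 85
V→W: (10)(2) − (7.5)(3) = -2.5
W→P: (7.5)(3) − (-2)(2) = 26.5
Σ = 450.25
Area = |Σ|/2 = 225.125.

225.125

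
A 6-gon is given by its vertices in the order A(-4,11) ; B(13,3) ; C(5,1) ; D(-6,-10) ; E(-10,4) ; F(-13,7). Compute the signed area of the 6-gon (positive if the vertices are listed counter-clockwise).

Apply the shoelace (surveyor's) formula: 2A = Σ (x_i·y_{i+1} − x_{i+1}·y_i), indices taken mod 6.
A→B: (-4)(3) − (13)(11) = -155
B→C: (13)(1) − (5)(3) = -2
C→D: (5)(-10) − (-6)(1) = -44
D→E: (-6)(4) − (-10)(-10) = -124
E→F: (-10)(7) − (-13)(4) = -18
F→A: (-13)(11) − (-4)(7) = -115
Σ = -458
Signed area = Σ/2 = -229 (negative ⇒ clockwise traversal).

-229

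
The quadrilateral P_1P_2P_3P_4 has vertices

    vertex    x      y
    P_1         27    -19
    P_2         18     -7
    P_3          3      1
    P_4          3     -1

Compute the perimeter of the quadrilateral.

64

|P_1P_2| = √((-9)² + (12)²) = √225 = 15
|P_2P_3| = √((-15)² + (8)²) = √289 = 17
|P_3P_4| = √((0)² + (-2)²) = √4 = 2
|P_4P_1| = √((24)² + (-18)²) = √900 = 30
Perimeter = 15 + 17 + 2 + 30 = 64.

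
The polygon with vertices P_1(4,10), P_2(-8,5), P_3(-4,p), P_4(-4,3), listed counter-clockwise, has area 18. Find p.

Write out the shoelace sum; only the two edges meeting at P_3 involve p:
2·Area = [((-8)·p − (-4)·5) + ((-4)·3 − (-4)·p)] + 48
       = -4·p + 56 = 36
⇒ p = 5.

5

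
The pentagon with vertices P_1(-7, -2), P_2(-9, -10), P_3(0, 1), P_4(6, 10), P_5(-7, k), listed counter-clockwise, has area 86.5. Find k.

Write out the shoelace sum; only the two edges meeting at P_5 involve k:
2·Area = [(6·k − (-7)·10) + ((-7)·(-2) − (-7)·k)] + 37
       = 13·k + 121 = 173
⇒ k = 4.

4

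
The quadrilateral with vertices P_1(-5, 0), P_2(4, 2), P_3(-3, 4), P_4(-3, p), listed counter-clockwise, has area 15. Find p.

3

The doubled signed area Σ (x_i y_{i+1} − x_{i+1} y_i) is linear in p.
With p=0 it equals 24; the coefficient of p is 2 (from the two edges through P_4).
So 2·p + 24 = 2·15 = 30 ⇒ p = 3.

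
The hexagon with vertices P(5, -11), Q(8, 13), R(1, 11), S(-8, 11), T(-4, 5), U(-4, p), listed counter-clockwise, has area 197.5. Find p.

The doubled signed area Σ (x_i y_{i+1} − x_{i+1} y_i) is linear in p.
With p=0 it equals 395; the coefficient of p is -9 (from the two edges through U).
So -9·p + 395 = 2·197.5 = 395 ⇒ p = 0.

0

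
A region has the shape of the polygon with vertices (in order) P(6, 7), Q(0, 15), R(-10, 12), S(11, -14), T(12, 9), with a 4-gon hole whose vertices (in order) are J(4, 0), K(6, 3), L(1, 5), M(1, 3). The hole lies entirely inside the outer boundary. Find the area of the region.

Outer boundary:
Σ = (90) + (150) + (8) + (267) + (30) = 545
Area = |Σ|/2 = 272.5.
Hole:
J→K: (4)(3) − (6)(0) = 12
K→L: (6)(5) − (1)(3) = 27
L→M: (1)(3) − (1)(5) = -2
M→J: (1)(0) − (4)(3) = -12
Σ = 25
Area = |Σ|/2 = 12.5.
Net area = 272.5 − 12.5 = 260.

260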